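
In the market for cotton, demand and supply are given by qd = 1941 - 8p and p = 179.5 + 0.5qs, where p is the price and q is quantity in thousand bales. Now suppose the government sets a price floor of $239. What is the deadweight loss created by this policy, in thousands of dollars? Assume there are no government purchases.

1620

Rearranging supply gives qs = 2p - 359. Setting quantity demanded equal to quantity supplied, 1941 - 8p = 2p - 359, gives p* = 230 and q* = 101.
Since 239 > 230, the floor is binding.
At p = 239: qd = 1941 - 8·239 = 29 and qs = 2·239 - 359 = 119.
Quantity traded falls to 29. At q = 29 the demand price is (1941 - 29)/8 = 239 and the supply price is (359 + 29)/2 = 194.
Deadweight loss = ½ · (239 - 194) · (101 - 29) = ½ · 45 · 72 = 1620.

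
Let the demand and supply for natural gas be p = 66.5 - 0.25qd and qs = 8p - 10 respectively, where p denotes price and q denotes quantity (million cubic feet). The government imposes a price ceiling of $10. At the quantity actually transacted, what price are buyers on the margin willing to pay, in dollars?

49

Rearranging demand gives qd = 266 - 4p. Equilibrium: 266 - 4p = 8p - 10, so 276 = 12p and p* = 23, q* = 174.
The ceiling of 10 is below the equilibrium price 23, so it binds.
At p = 10: qd = 266 - 4·10 = 226 and qs = 8·10 - 10 = 70.
Only 70 units reach the market. On the demand curve, the marginal buyer's willingness to pay at q = 70 is (266 - 70)/4 = 49.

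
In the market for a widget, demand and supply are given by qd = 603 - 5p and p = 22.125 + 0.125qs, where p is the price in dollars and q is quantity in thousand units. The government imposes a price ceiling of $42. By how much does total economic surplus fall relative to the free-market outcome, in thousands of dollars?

Rearranging supply gives qs = 8p - 177. In a free market, 603 - 5p = 8p - 177 gives the equilibrium p* = 60, q* = 303.
Since 42 < 60, the ceiling is binding.
At p = 42: qd = 603 - 5·42 = 393 and qs = 8·42 - 177 = 159.
Quantity traded falls to 159. At q = 159 the demand price is (603 - 159)/5 = 88.8 and the supply price is (177 + 159)/8 = 42.
Deadweight loss = ½ · (88.8 - 42) · (303 - 159) = ½ · 46.8 · 144 = 3369.6.

3369.6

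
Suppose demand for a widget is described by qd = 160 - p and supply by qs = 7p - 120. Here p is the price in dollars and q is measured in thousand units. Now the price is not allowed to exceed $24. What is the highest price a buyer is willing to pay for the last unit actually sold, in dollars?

Equilibrium: 160 - p = 7p - 120, so 280 = 8p and p* = 35, q* = 125.
Because the ceiling (24) lies below the market-clearing price, it is binding.
At p = 24: qd = 160 - 24 = 136 and qs = 7·24 - 120 = 48.
Only 48 units reach the market. On the demand curve, the marginal buyer's willingness to pay at q = 48 is (160 - 48) = 112.

112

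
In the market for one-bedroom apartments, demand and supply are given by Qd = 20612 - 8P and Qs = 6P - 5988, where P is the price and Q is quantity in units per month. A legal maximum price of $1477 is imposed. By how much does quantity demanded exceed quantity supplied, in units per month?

Equilibrium: 20612 - 8P = 6P - 5988, so 26600 = 14P and P* = 1900, Q* = 5412.
Because the ceiling (1477) lies below the market-clearing price, it is binding.
At P = 1477: Qd = 20612 - 8·1477 = 8796 and Qs = 6·1477 - 5988 = 2874.
Shortage = Qd - Qs = 8796 - 2874 = 5922.

5922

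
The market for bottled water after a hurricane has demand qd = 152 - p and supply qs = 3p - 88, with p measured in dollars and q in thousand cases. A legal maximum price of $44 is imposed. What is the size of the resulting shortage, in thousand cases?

Equilibrium: 152 - p = 3p - 88, so 240 = 4p and p* = 60, q* = 92.
The ceiling of 44 is below the equilibrium price 60, so it binds.
At p = 44: qd = 152 - 44 = 108 and qs = 3·44 - 88 = 44.
Shortage = qd - qs = 108 - 44 = 64.

64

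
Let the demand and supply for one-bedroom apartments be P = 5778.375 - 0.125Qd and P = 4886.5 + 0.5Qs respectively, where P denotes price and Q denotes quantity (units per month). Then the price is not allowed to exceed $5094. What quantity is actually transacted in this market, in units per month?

Rearranging demand gives Qd = 46227 - 8P; rearranging supply gives Qs = 2P - 9773. Setting quantity demanded equal to quantity supplied, 46227 - 8P = 2P - 9773, gives P* = 5600 and Q* = 1427.
Because the ceiling (5094) lies below the market-clearing price, it is binding.
At P = 5094: Qd = 46227 - 8·5094 = 5475 and Qs = 2·5094 - 9773 = 415.
The quantity actually transacted is the short side, supply: 415.

415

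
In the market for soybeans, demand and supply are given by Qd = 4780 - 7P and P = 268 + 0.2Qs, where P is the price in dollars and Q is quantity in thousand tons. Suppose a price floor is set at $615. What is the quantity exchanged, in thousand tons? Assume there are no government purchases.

Rearranging supply gives Qs = 5P - 1340. Setting quantity demanded equal to quantity supplied, 4780 - 7P = 5P - 1340, gives P* = 510 and Q* = 1210.
Because the floor (615) lies above the market-clearing price, it is binding.
At P = 615: Qd = 4780 - 7·615 = 475 and Qs = 5·615 - 1340 = 1735.
The quantity actually transacted is the short side, demand: 475.

475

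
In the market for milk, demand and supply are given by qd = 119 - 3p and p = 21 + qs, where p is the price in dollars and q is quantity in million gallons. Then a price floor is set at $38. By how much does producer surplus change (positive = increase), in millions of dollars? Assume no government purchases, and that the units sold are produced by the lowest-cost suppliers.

-25.5

Rearranging supply gives qs = p - 21. Equilibrium: 119 - 3p = p - 21, so 140 = 4p and p* = 35, q* = 14.
Since 38 > 35, the floor is binding.
At p = 38: qd = 119 - 3·38 = 5 and qs = 38 - 21 = 17.
Producer surplus without the control is ½ · (35 - 21) · 14 = 98.
With the floor, 5 units are sold at 38. The supply price at q = 5 is 26, so PS = ½ · [(38 - 21) + (38 - 26)] · 5 = 72.5.
Change in producer surplus = 72.5 - 98 = -25.5.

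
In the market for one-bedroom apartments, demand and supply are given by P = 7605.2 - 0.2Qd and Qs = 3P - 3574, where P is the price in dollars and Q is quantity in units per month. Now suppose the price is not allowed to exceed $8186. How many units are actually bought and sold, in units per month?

Rearranging demand gives Qd = 38026 - 5P. In a free market, 38026 - 5P = 3P - 3574 gives the equilibrium P* = 5200, Q* = 12026.
The ceiling of 8186 is above the equilibrium price 5200, so it is not binding; the market clears at P* = 5200, Q* = 12026.

12026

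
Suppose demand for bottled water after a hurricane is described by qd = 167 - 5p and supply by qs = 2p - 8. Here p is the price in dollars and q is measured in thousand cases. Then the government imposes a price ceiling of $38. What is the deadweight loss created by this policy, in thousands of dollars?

Without the control the market clears where 167 - 5p = 2p - 8, i.e. p* = 25 and q* = 42.
Since 38 is above p* = 25, the ceiling does not bind and the free-market outcome prevails.
Since the control does not bind, no trades are prevented and deadweight loss is zero.

0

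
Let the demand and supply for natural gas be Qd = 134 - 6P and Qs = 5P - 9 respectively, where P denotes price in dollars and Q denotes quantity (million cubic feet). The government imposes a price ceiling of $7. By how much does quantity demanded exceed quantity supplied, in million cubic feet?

In a free market, 134 - 6P = 5P - 9 gives the equilibrium P* = 13, Q* = 56.
Because the ceiling (7) lies below the market-clearing price, it is binding.
At P = 7: Qd = 134 - 6·7 = 92 and Qs = 5·7 - 9 = 26.
Shortage = Qd - Qs = 92 - 26 = 66.

66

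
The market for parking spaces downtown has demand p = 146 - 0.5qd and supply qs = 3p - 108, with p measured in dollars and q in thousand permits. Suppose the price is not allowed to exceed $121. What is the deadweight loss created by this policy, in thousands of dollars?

0

Rearranging demand gives qd = 292 - 2p. Without the control the market clears where 292 - 2p = 3p - 108, i.e. p* = 80 and q* = 132.
Since 121 is above p* = 80, the ceiling does not bind and the free-market outcome prevails.
Since the control does not bind, no trades are prevented and deadweight loss is zero.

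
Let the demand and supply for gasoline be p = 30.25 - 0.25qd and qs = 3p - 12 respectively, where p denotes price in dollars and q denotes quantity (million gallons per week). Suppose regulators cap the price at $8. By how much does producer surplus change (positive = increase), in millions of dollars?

-313.5

Rearranging demand gives qd = 121 - 4p. In a free market, 121 - 4p = 3p - 12 gives the equilibrium p* = 19, q* = 45.
The ceiling of 8 is below the equilibrium price 19, so it binds.
At p = 8: qd = 121 - 4·8 = 89 and qs = 3·8 - 12 = 12.
Producer surplus without the control is ½ · (19 - 4) · 45 = 337.5.
With the ceiling, producers sell 12 units at 8, so PS = ½ · (8 - 4) · 12 = 24.
Change in producer surplus = 24 - 337.5 = -313.5.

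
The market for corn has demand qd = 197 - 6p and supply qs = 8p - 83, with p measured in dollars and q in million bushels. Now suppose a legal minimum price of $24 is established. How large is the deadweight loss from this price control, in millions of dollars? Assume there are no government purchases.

84

Without the control the market clears where 197 - 6p = 8p - 83, i.e. p* = 20 and q* = 77.
Because the floor (24) lies above the market-clearing price, it is binding.
At p = 24: qd = 197 - 6·24 = 53 and qs = 8·24 - 83 = 109.
Quantity traded falls to 53. At q = 53 the demand price is (197 - 53)/6 = 24 and the supply price is (83 + 53)/8 = 17.
Deadweight loss = ½ · (24 - 17) · (77 - 53) = ½ · 7 · 24 = 84.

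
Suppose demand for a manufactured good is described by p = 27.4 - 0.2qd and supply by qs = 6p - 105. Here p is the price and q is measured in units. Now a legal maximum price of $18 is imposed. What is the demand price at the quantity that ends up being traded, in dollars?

Rearranging demand gives qd = 137 - 5p. Equilibrium: 137 - 5p = 6p - 105, so 242 = 11p and p* = 22, q* = 27.
Since 18 < 22, the ceiling is binding.
At p = 18: qd = 137 - 5·18 = 47 and qs = 6·18 - 105 = 3.
Only 3 units reach the market. On the demand curve, the marginal buyer's willingness to pay at q = 3 is (137 - 3)/5 = 26.8.

26.8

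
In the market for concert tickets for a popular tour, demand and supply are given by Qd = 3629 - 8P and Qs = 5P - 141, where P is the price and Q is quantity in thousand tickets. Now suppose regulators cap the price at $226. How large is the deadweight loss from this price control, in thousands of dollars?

16640

In a free market, 3629 - 8P = 5P - 141 gives the equilibrium P* = 290, Q* = 1309.
Since 226 < 290, the ceiling is binding.
At P = 226: Qd = 3629 - 8·226 = 1821 and Qs = 5·226 - 141 = 989.
Quantity traded falls to 989. At Q = 989 the demand price is (3629 - 989)/8 = 330 and the supply price is (141 + 989)/5 = 226.
Deadweight loss = ½ · (330 - 226) · (1309 - 989) = ½ · 104 · 320 = 16640.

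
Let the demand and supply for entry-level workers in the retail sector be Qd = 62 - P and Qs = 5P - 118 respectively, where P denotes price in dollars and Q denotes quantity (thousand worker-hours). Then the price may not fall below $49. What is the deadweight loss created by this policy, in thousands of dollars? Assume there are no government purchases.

216.6

In a free market, 62 - P = 5P - 118 gives the equilibrium P* = 30, Q* = 32.
Because the floor (49) lies above the market-clearing price, it is binding.
At P = 49: Qd = 62 - 49 = 13 and Qs = 5·49 - 118 = 127.
Quantity traded falls to 13. At Q = 13 the demand price is 62 - 13 = 49 and the supply price is (118 + 13)/5 = 26.2.
Deadweight loss = ½ · (49 - 26.2) · (32 - 13) = ½ · 22.8 · 19 = 216.6.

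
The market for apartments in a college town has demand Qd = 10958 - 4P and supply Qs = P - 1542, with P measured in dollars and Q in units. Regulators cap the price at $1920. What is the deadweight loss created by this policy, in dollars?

210250

Equilibrium: 10958 - 4P = P - 1542, so 12500 = 5P and P* = 2500, Q* = 958.
The ceiling of 1920 is below the equilibrium price 2500, so it binds.
At P = 1920: Qd = 10958 - 4·1920 = 3278 and Qs = 1920 - 1542 = 378.
Quantity traded falls to 378. At Q = 378 the demand price is (10958 - 378)/4 = 2645 and the supply price is 1542 + 378 = 1920.
Deadweight loss = ½ · (2645 - 1920) · (958 - 378) = ½ · 725 · 580 = 210250.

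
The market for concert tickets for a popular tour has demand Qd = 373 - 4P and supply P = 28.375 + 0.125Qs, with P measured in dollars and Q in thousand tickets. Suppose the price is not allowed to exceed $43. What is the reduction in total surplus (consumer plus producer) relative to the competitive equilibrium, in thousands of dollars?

Rearranging supply gives Qs = 8P - 227. Setting quantity demanded equal to quantity supplied, 373 - 4P = 8P - 227, gives P* = 50 and Q* = 173.
The ceiling of 43 is below the equilibrium price 50, so it binds.
At P = 43: Qd = 373 - 4·43 = 201 and Qs = 8·43 - 227 = 117.
Quantity traded falls to 117. At Q = 117 the demand price is (373 - 117)/4 = 64 and the supply price is (227 + 117)/8 = 43.
Deadweight loss = ½ · (64 - 43) · (173 - 117) = ½ · 21 · 56 = 588.

588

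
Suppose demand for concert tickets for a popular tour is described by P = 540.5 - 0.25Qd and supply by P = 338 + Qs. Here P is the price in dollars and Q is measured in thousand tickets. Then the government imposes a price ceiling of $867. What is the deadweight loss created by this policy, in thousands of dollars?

0

Rearranging demand gives Qd = 2162 - 4P; rearranging supply gives Qs = P - 338. In a free market, 2162 - 4P = P - 338 gives the equilibrium P* = 500, Q* = 162.
The ceiling of 867 is above the equilibrium price 500, so it is not binding; the market clears at P* = 500, Q* = 162.
Since the control does not bind, no trades are prevented and deadweight loss is zero.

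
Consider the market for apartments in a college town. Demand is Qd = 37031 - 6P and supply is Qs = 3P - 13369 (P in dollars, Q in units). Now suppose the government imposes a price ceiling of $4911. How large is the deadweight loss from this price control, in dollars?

Without the control the market clears where 37031 - 6P = 3P - 13369, i.e. P* = 5600 and Q* = 3431.
Since 4911 < 5600, the ceiling is binding.
At P = 4911: Qd = 37031 - 6·4911 = 7565 and Qs = 3·4911 - 13369 = 1364.
Quantity traded falls to 1364. At Q = 1364 the demand price is (37031 - 1364)/6 = 5944.5 and the supply price is (13369 + 1364)/3 = 4911.
Deadweight loss = ½ · (5944.5 - 4911) · (3431 - 1364) = ½ · 1033.5 · 2067 = 1068122.25.

1068122.25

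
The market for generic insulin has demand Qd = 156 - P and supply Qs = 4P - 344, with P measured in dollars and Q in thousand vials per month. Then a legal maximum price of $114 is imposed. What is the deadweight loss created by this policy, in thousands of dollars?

Without the control the market clears where 156 - P = 4P - 344, i.e. P* = 100 and Q* = 56.
Since 114 is above P* = 100, the ceiling does not bind and the free-market outcome prevails.
Since the control does not bind, no trades are prevented and deadweight loss is zero.

0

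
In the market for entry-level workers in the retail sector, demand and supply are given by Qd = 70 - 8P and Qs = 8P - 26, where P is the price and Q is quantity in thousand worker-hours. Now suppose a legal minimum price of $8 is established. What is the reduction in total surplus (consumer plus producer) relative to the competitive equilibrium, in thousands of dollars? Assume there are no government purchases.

32

Equilibrium: 70 - 8P = 8P - 26, so 96 = 16P and P* = 6, Q* = 22.
Because the floor (8) lies above the market-clearing price, it is binding.
At P = 8: Qd = 70 - 8·8 = 6 and Qs = 8·8 - 26 = 38.
Quantity traded falls to 6. At Q = 6 the demand price is (70 - 6)/8 = 8 and the supply price is (26 + 6)/8 = 4.
Deadweight loss = ½ · (8 - 4) · (22 - 6) = ½ · 4 · 16 = 32.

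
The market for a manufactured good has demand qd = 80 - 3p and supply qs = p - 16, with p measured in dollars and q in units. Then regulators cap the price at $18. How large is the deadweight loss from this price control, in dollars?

24

Without the control the market clears where 80 - 3p = p - 16, i.e. p* = 24 and q* = 8.
Since 18 < 24, the ceiling is binding.
At p = 18: qd = 80 - 3·18 = 26 and qs = 18 - 16 = 2.
Quantity traded falls to 2. At q = 2 the demand price is (80 - 2)/3 = 26 and the supply price is 16 + 2 = 18.
Deadweight loss = ½ · (26 - 18) · (8 - 2) = ½ · 8 · 6 = 24.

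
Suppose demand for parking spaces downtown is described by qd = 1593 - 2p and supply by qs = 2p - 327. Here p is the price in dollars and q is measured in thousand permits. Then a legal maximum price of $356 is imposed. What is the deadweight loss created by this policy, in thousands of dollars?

30752

In a free market, 1593 - 2p = 2p - 327 gives the equilibrium p* = 480, q* = 633.
Because the ceiling (356) lies below the market-clearing price, it is binding.
At p = 356: qd = 1593 - 2·356 = 881 and qs = 2·356 - 327 = 385.
Quantity traded falls to 385. At q = 385 the demand price is (1593 - 385)/2 = 604 and the supply price is (327 + 385)/2 = 356.
Deadweight loss = ½ · (604 - 356) · (633 - 385) = ½ · 248 · 248 = 30752.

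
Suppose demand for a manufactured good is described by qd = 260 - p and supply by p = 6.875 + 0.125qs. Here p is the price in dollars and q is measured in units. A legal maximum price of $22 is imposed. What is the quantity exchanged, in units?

Rearranging supply gives qs = 8p - 55. Equilibrium: 260 - p = 8p - 55, so 315 = 9p and p* = 35, q* = 225.
Since 22 < 35, the ceiling is binding.
At p = 22: qd = 260 - 22 = 238 and qs = 8·22 - 55 = 121.
The quantity actually transacted is the short side, supply: 121.

121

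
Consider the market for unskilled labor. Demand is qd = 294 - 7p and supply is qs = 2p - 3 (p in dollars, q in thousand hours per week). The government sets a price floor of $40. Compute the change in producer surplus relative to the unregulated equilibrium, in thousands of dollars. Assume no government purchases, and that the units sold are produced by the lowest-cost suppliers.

In a free market, 294 - 7p = 2p - 3 gives the equilibrium p* = 33, q* = 63.
Because the floor (40) lies above the market-clearing price, it is binding.
At p = 40: qd = 294 - 7·40 = 14 and qs = 2·40 - 3 = 77.
Producer surplus without the control is ½ · (33 - 1.5) · 63 = 992.25.
With the floor, 14 units are sold at 40. The supply price at q = 14 is 8.5, so PS = ½ · [(40 - 1.5) + (40 - 8.5)] · 14 = 490.
Change in producer surplus = 490 - 992.25 = -502.25.

-502.25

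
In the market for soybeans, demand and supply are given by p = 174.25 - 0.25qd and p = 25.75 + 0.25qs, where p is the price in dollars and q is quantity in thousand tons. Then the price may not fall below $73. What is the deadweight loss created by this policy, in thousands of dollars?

Rearranging demand gives qd = 697 - 4p; rearranging supply gives qs = 4p - 103. Setting quantity demanded equal to quantity supplied, 697 - 4p = 4p - 103, gives p* = 100 and q* = 297.
Since 73 is below p* = 100, the floor does not bind and the free-market outcome prevails.
Since the control does not bind, no trades are prevented and deadweight loss is zero.

0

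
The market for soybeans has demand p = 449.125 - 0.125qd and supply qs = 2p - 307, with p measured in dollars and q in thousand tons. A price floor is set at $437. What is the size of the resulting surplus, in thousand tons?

Rearranging demand gives qd = 3593 - 8p. In a free market, 3593 - 8p = 2p - 307 gives the equilibrium p* = 390, q* = 473.
Because the floor (437) lies above the market-clearing price, it is binding.
At p = 437: qd = 3593 - 8·437 = 97 and qs = 2·437 - 307 = 567.
Surplus = qs - qd = 567 - 97 = 470.

470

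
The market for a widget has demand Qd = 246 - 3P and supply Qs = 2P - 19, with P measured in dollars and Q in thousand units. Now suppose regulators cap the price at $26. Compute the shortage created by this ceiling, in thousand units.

135

Equilibrium: 246 - 3P = 2P - 19, so 265 = 5P and P* = 53, Q* = 87.
Because the ceiling (26) lies below the market-clearing price, it is binding.
At P = 26: Qd = 246 - 3·26 = 168 and Qs = 2·26 - 19 = 33.
Shortage = Qd - Qs = 168 - 33 = 135.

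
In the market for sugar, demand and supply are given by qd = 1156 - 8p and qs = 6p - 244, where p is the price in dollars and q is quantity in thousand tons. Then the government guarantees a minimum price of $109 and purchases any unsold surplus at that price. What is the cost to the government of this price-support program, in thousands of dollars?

Equilibrium: 1156 - 8p = 6p - 244, so 1400 = 14p and p* = 100, q* = 356.
The floor of 109 is above the equilibrium price 100, so it binds.
At p = 109: qd = 1156 - 8·109 = 284 and qs = 6·109 - 244 = 410.
Surplus = qs - qd = 126.
Government expenditure = surplus × support price = 126 × 109 = 13734.

13734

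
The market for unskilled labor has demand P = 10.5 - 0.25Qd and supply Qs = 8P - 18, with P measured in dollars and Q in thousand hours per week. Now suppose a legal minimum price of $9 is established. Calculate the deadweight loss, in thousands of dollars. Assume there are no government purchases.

Rearranging demand gives Qd = 42 - 4P. Equilibrium: 42 - 4P = 8P - 18, so 60 = 12P and P* = 5, Q* = 22.
Because the floor (9) lies above the market-clearing price, it is binding.
At P = 9: Qd = 42 - 4·9 = 6 and Qs = 8·9 - 18 = 54.
Quantity traded falls to 6. At Q = 6 the demand price is (42 - 6)/4 = 9 and the supply price is (18 + 6)/8 = 3.
Deadweight loss = ½ · (9 - 3) · (22 - 6) = ½ · 6 · 16 = 48.

48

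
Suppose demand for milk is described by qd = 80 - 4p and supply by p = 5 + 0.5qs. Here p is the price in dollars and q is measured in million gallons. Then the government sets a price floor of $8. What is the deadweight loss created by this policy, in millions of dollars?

Rearranging supply gives qs = 2p - 10. In a free market, 80 - 4p = 2p - 10 gives the equilibrium p* = 15, q* = 20.
Since 8 is below p* = 15, the floor does not bind and the free-market outcome prevails.
Since the control does not bind, no trades are prevented and deadweight loss is zero.

0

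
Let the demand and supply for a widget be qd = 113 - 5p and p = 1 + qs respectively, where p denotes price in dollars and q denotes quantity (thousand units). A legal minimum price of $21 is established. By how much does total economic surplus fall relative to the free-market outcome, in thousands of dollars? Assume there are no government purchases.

60

Rearranging supply gives qs = p - 1. Equilibrium: 113 - 5p = p - 1, so 114 = 6p and p* = 19, q* = 18.
The floor of 21 is above the equilibrium price 19, so it binds.
At p = 21: qd = 113 - 5·21 = 8 and qs = 21 - 1 = 20.
Quantity traded falls to 8. At q = 8 the demand price is (113 - 8)/5 = 21 and the supply price is 1 + 8 = 9.
Deadweight loss = ½ · (21 - 9) · (18 - 8) = ½ · 12 · 10 = 60.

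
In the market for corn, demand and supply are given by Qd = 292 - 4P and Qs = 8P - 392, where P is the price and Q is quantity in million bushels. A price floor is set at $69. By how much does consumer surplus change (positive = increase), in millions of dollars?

-480

Equilibrium: 292 - 4P = 8P - 392, so 684 = 12P and P* = 57, Q* = 64.
The floor of 69 is above the equilibrium price 57, so it binds.
At P = 69: Qd = 292 - 4·69 = 16 and Qs = 8·69 - 392 = 160.
Consumer surplus without the control is ½ · (73 - 57) · 64 = 512.
With the floor, consumers buy 16 units at 69, so CS = ½ · (73 - 69) · 16 = 32.
Change in consumer surplus = 32 - 512 = -480.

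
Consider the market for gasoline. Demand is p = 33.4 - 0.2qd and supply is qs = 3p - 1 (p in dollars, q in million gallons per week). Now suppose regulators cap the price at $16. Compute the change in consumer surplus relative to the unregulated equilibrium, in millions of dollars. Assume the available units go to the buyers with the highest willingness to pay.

Rearranging demand gives qd = 167 - 5p. Setting quantity demanded equal to quantity supplied, 167 - 5p = 3p - 1, gives p* = 21 and q* = 62.
Because the ceiling (16) lies below the market-clearing price, it is binding.
At p = 16: qd = 167 - 5·16 = 87 and qs = 3·16 - 1 = 47.
Consumer surplus without the control is ½ · (33.4 - 21) · 62 = 384.4.
With the ceiling, 47 units are sold at 16 (assume they go to the highest-value buyers). The demand price at q = 47 is 24, so CS = ½ · [(33.4 - 16) + (24 - 16)] · 47 = 596.9.
Change in consumer surplus = 596.9 - 384.4 = 212.5.

212.5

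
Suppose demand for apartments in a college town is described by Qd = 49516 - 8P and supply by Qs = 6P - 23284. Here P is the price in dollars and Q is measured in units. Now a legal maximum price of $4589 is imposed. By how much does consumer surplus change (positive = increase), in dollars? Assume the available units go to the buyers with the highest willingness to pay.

1756777.75

Equilibrium: 49516 - 8P = 6P - 23284, so 72800 = 14P and P* = 5200, Q* = 7916.
The ceiling of 4589 is below the equilibrium price 5200, so it binds.
At P = 4589: Qd = 49516 - 8·4589 = 12804 and Qs = 6·4589 - 23284 = 4250.
Consumer surplus without the control is ½ · (6189.5 - 5200) · 7916 = 3916441.
With the ceiling, 4250 units are sold at 4589 (assume they go to the highest-value buyers). The demand price at Q = 4250 is 5658.25, so CS = ½ · [(6189.5 - 4589) + (5658.25 - 4589)] · 4250 = 5673218.75.
Change in consumer surplus = 5673218.75 - 3916441 = 1756777.75.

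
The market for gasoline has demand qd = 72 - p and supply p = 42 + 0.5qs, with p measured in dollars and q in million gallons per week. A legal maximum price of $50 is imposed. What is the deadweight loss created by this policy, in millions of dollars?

12

Rearranging supply gives qs = 2p - 84. In a free market, 72 - p = 2p - 84 gives the equilibrium p* = 52, q* = 20.
The ceiling of 50 is below the equilibrium price 52, so it binds.
At p = 50: qd = 72 - 50 = 22 and qs = 2·50 - 84 = 16.
Quantity traded falls to 16. At q = 16 the demand price is 72 - 16 = 56 and the supply price is (84 + 16)/2 = 50.
Deadweight loss = ½ · (56 - 50) · (20 - 16) = ½ · 6 · 4 = 12.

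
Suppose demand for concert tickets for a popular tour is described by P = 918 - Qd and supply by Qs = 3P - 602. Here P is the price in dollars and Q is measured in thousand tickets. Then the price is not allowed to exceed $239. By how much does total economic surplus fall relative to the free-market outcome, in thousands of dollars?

Rearranging demand gives Qd = 918 - P. Setting quantity demanded equal to quantity supplied, 918 - P = 3P - 602, gives P* = 380 and Q* = 538.
Since 239 < 380, the ceiling is binding.
At P = 239: Qd = 918 - 239 = 679 and Qs = 3·239 - 602 = 115.
Quantity traded falls to 115. At Q = 115 the demand price is 918 - 115 = 803 and the supply price is (602 + 115)/3 = 239.
Deadweight loss = ½ · (803 - 239) · (538 - 115) = ½ · 564 · 423 = 119286.

119286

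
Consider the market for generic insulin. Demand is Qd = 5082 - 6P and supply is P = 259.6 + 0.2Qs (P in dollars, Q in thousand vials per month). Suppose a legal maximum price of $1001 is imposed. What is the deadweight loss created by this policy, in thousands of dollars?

Rearranging supply gives Qs = 5P - 1298. Without the control the market clears where 5082 - 6P = 5P - 1298, i.e. P* = 580 and Q* = 1602.
Since 1001 is above P* = 580, the ceiling does not bind and the free-market outcome prevails.
Since the control does not bind, no trades are prevented and deadweight loss is zero.

0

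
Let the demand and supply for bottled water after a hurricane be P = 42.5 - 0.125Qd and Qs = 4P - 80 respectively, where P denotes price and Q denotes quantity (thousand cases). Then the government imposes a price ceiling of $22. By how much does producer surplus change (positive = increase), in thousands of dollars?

-442

Rearranging demand gives Qd = 340 - 8P. Setting quantity demanded equal to quantity supplied, 340 - 8P = 4P - 80, gives P* = 35 and Q* = 60.
The ceiling of 22 is below the equilibrium price 35, so it binds.
At P = 22: Qd = 340 - 8·22 = 164 and Qs = 4·22 - 80 = 8.
Producer surplus without the control is ½ · (35 - 20) · 60 = 450.
With the ceiling, producers sell 8 units at 22, so PS = ½ · (22 - 20) · 8 = 8.
Change in producer surplus = 8 - 450 = -442.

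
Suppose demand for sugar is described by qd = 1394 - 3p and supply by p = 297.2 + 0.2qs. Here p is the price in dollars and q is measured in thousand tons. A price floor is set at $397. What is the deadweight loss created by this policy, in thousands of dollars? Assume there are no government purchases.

Rearranging supply gives qs = 5p - 1486. Setting quantity demanded equal to quantity supplied, 1394 - 3p = 5p - 1486, gives p* = 360 and q* = 314.
The floor of 397 is above the equilibrium price 360, so it binds.
At p = 397: qd = 1394 - 3·397 = 203 and qs = 5·397 - 1486 = 499.
Quantity traded falls to 203. At q = 203 the demand price is (1394 - 203)/3 = 397 and the supply price is (1486 + 203)/5 = 337.8.
Deadweight loss = ½ · (397 - 337.8) · (314 - 203) = ½ · 59.2 · 111 = 3285.6.

3285.6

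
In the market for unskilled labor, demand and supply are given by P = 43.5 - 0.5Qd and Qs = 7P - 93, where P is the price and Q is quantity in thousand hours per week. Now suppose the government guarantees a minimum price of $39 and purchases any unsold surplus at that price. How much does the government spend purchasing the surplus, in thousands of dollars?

6669

Rearranging demand gives Qd = 87 - 2P. Setting quantity demanded equal to quantity supplied, 87 - 2P = 7P - 93, gives P* = 20 and Q* = 47.
Because the floor (39) lies above the market-clearing price, it is binding.
At P = 39: Qd = 87 - 2·39 = 9 and Qs = 7·39 - 93 = 180.
Surplus = Qs - Qd = 171.
Government expenditure = surplus × support price = 171 × 39 = 6669.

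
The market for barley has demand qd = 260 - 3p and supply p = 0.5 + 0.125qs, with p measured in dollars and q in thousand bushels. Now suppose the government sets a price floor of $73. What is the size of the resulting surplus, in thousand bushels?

Rearranging supply gives qs = 8p - 4. Without the control the market clears where 260 - 3p = 8p - 4, i.e. p* = 24 and q* = 188.
The floor of 73 is above the equilibrium price 24, so it binds.
At p = 73: qd = 260 - 3·73 = 41 and qs = 8·73 - 4 = 580.
Surplus = qs - qd = 580 - 41 = 539.

539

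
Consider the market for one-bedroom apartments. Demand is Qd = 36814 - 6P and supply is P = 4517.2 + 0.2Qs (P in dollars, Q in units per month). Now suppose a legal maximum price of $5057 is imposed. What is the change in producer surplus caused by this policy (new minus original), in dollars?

Rearranging supply gives Qs = 5P - 22586. Equilibrium: 36814 - 6P = 5P - 22586, so 59400 = 11P and P* = 5400, Q* = 4414.
Because the ceiling (5057) lies below the market-clearing price, it is binding.
At P = 5057: Qd = 36814 - 6·5057 = 6472 and Qs = 5·5057 - 22586 = 2699.
Producer surplus without the control is ½ · (5400 - 4517.2) · 4414 = 1948339.6.
With the ceiling, producers sell 2699 units at 5057, so PS = ½ · (5057 - 4517.2) · 2699 = 728460.1.
Change in producer surplus = 728460.1 - 1948339.6 = -1219879.5.

-1219879.5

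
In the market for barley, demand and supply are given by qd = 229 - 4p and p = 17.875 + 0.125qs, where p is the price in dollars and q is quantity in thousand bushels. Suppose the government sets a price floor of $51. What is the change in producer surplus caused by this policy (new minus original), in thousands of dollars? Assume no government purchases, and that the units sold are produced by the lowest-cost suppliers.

Rearranging supply gives qs = 8p - 143. Setting quantity demanded equal to quantity supplied, 229 - 4p = 8p - 143, gives p* = 31 and q* = 105.
The floor of 51 is above the equilibrium price 31, so it binds.
At p = 51: qd = 229 - 4·51 = 25 and qs = 8·51 - 143 = 265.
Producer surplus without the control is ½ · (31 - 17.875) · 105 = 689.0625.
With the floor, 25 units are sold at 51. The supply price at q = 25 is 21, so PS = ½ · [(51 - 17.875) + (51 - 21)] · 25 = 789.0625.
Change in producer surplus = 789.0625 - 689.0625 = 100.

100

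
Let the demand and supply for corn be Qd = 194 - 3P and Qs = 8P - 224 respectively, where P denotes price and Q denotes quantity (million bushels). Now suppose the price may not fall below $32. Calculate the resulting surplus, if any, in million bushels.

Without the control the market clears where 194 - 3P = 8P - 224, i.e. P* = 38 and Q* = 80.
The floor of 32 is below the equilibrium price 38, so it is not binding; the market clears at P* = 38, Q* = 80.
Since the control does not bind, there is no surplus.

0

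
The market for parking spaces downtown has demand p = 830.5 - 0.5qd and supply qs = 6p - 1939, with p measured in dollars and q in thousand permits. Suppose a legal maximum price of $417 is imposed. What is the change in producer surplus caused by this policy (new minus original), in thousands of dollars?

-21846

Rearranging demand gives qd = 1661 - 2p. In a free market, 1661 - 2p = 6p - 1939 gives the equilibrium p* = 450, q* = 761.
Because the ceiling (417) lies below the market-clearing price, it is binding.
At p = 417: qd = 1661 - 2·417 = 827 and qs = 6·417 - 1939 = 563.
Producer surplus without the control is ½ · (450 - 1939/6) · 761 = 579121/12.
With the ceiling, producers sell 563 units at 417, so PS = ½ · (417 - 1939/6) · 563 = 316969/12.
Change in producer surplus = 316969/12 - 579121/12 = -21846.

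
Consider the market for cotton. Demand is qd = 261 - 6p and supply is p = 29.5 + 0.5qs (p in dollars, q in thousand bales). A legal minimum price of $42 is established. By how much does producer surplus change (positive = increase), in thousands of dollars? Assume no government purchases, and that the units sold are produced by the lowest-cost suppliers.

-18

Rearranging supply gives qs = 2p - 59. In a free market, 261 - 6p = 2p - 59 gives the equilibrium p* = 40, q* = 21.
Because the floor (42) lies above the market-clearing price, it is binding.
At p = 42: qd = 261 - 6·42 = 9 and qs = 2·42 - 59 = 25.
Producer surplus without the control is ½ · (40 - 29.5) · 21 = 110.25.
With the floor, 9 units are sold at 42. The supply price at q = 9 is 34, so PS = ½ · [(42 - 29.5) + (42 - 34)] · 9 = 92.25.
Change in producer surplus = 92.25 - 110.25 = -18.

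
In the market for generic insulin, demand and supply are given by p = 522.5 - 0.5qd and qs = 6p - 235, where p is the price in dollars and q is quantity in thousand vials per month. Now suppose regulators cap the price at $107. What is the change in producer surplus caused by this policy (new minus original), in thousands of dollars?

Rearranging demand gives qd = 1045 - 2p. Without the control the market clears where 1045 - 2p = 6p - 235, i.e. p* = 160 and q* = 725.
Since 107 < 160, the ceiling is binding.
At p = 107: qd = 1045 - 2·107 = 831 and qs = 6·107 - 235 = 407.
Producer surplus without the control is ½ · (160 - 235/6) · 725 = 525625/12.
With the ceiling, producers sell 407 units at 107, so PS = ½ · (107 - 235/6) · 407 = 165649/12.
Change in producer surplus = 165649/12 - 525625/12 = -29998.

-29998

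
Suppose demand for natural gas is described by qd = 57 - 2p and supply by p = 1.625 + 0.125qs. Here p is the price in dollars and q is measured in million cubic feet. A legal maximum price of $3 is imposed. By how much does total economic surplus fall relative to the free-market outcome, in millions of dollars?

Rearranging supply gives qs = 8p - 13. Setting quantity demanded equal to quantity supplied, 57 - 2p = 8p - 13, gives p* = 7 and q* = 43.
Because the ceiling (3) lies below the market-clearing price, it is binding.
At p = 3: qd = 57 - 2·3 = 51 and qs = 8·3 - 13 = 11.
Quantity traded falls to 11. At q = 11 the demand price is (57 - 11)/2 = 23 and the supply price is (13 + 11)/8 = 3.
Deadweight loss = ½ · (23 - 3) · (43 - 11) = ½ · 20 · 32 = 320.

320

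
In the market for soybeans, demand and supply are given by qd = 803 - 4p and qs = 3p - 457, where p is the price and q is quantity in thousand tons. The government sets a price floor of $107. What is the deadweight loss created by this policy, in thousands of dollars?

In a free market, 803 - 4p = 3p - 457 gives the equilibrium p* = 180, q* = 83.
Since 107 is below p* = 180, the floor does not bind and the free-market outcome prevails.
Since the control does not bind, no trades are prevented and deadweight loss is zero.

0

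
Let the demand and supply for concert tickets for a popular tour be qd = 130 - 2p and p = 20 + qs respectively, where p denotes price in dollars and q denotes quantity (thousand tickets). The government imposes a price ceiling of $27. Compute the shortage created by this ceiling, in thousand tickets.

Rearranging supply gives qs = p - 20. Setting quantity demanded equal to quantity supplied, 130 - 2p = p - 20, gives p* = 50 and q* = 30.
The ceiling of 27 is below the equilibrium price 50, so it binds.
At p = 27: qd = 130 - 2·27 = 76 and qs = 27 - 20 = 7.
Shortage = qd - qs = 76 - 7 = 69.

69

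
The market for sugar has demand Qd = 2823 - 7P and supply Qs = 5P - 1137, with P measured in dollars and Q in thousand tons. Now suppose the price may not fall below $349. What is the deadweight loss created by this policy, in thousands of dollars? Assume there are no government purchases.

Setting quantity demanded equal to quantity supplied, 2823 - 7P = 5P - 1137, gives P* = 330 and Q* = 513.
Since 349 > 330, the floor is binding.
At P = 349: Qd = 2823 - 7·349 = 380 and Qs = 5·349 - 1137 = 608.
Quantity traded falls to 380. At Q = 380 the demand price is (2823 - 380)/7 = 349 and the supply price is (1137 + 380)/5 = 303.4.
Deadweight loss = ½ · (349 - 303.4) · (513 - 380) = ½ · 45.6 · 133 = 3032.4.

3032.4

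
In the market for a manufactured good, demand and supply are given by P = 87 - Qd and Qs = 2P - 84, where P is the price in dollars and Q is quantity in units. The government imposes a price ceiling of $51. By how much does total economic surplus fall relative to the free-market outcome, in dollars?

Rearranging demand gives Qd = 87 - P. Without the control the market clears where 87 - P = 2P - 84, i.e. P* = 57 and Q* = 30.
Since 51 < 57, the ceiling is binding.
At P = 51: Qd = 87 - 51 = 36 and Qs = 2·51 - 84 = 18.
Quantity traded falls to 18. At Q = 18 the demand price is 87 - 18 = 69 and the supply price is (84 + 18)/2 = 51.
Deadweight loss = ½ · (69 - 51) · (30 - 18) = ½ · 18 · 12 = 108.

108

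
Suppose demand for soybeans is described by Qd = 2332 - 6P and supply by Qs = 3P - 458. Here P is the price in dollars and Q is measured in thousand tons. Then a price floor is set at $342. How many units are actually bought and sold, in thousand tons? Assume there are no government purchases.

Equilibrium: 2332 - 6P = 3P - 458, so 2790 = 9P and P* = 310, Q* = 472.
The floor of 342 is above the equilibrium price 310, so it binds.
At P = 342: Qd = 2332 - 6·342 = 280 and Qs = 3·342 - 458 = 568.
The quantity actually transacted is the short side, demand: 280.

280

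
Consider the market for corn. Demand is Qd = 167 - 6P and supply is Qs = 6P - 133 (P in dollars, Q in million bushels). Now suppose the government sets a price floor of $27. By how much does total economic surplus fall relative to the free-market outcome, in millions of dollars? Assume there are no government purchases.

Equilibrium: 167 - 6P = 6P - 133, so 300 = 12P and P* = 25, Q* = 17.
Because the floor (27) lies above the market-clearing price, it is binding.
At P = 27: Qd = 167 - 6·27 = 5 and Qs = 6·27 - 133 = 29.
Quantity traded falls to 5. At Q = 5 the demand price is (167 - 5)/6 = 27 and the supply price is (133 + 5)/6 = 23.
Deadweight loss = ½ · (27 - 23) · (17 - 5) = ½ · 4 · 12 = 24.

24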